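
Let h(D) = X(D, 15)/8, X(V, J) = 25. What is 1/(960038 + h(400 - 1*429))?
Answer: 8/7680329 ≈ 1.0416e-6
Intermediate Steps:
h(D) = 25/8
1/(960038 + h(400 - 1*429)) = 1/(960038 + 25/8) = 1/(7680329/8) = 8/7680329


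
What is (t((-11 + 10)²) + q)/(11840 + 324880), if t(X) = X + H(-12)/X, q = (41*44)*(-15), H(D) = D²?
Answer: -5383/67344 ≈ -0.079933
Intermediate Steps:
q = -27060 (q = 1804*(-15) = -27060)
t(X) = X + 144/X (t(X) = X + (-12)²/X = X + 144/X)
(t((-11 + 10)²) + q)/(11840 + 324880) = (((-11 + 10)² + 144/((-11 + 10)²)) - 27060)/(11840 + 324880) = (((-1)² + 144/((-1)²)) - 27060)/336720 = ((1 + 144/1) - 27060)*(1/336720) = ((1 + 144*1) - 27060)*(1/336720) = ((1 + 144) - 27060)*(1/336720) = (145 - 27060)*(1/336720) = -26915*1/336720 = -5383/67344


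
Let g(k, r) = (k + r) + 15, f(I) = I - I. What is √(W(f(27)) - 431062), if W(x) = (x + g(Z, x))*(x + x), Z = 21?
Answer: I*√431062 ≈ 656.55*I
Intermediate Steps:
f(I) = 0
g(k, r) = 15 + k + r
W(x) = 2*x*(36 + 2*x) (W(x) = (x + (15 + 21 + x))*(x + x) = (x + (36 + x))*(2*x) = (36 + 2*x)*(2*x) = 2*x*(36 + 2*x))
√(W(f(27)) - 431062) = √(4*0*(18 + 0) - 431062) = √(4*0*18 - 431062) = √(0 - 431062) = √(-431062) = I*√431062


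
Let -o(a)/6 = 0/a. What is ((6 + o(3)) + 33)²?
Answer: 1521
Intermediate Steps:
o(a) = 0 (o(a) = -0/a = -6*0 = 0)
((6 + o(3)) + 33)² = ((6 + 0) + 33)² = (6 + 33)² = 39² = 1521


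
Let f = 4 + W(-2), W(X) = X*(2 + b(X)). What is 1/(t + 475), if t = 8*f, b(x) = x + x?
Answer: 1/539 ≈ 0.0018553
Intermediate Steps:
b(x) = 2*x
W(X) = X*(2 + 2*X)
f = 8 (f = 4 + 2*(-2)*(1 - 2) = 4 + 2*(-2)*(-1) = 4 + 4 = 8)
t = 64 (t = 8*8 = 64)
1/(t + 475) = 1/(64 + 475) = 1/539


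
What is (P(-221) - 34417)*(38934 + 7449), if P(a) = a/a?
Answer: -1596317328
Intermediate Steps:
P(a) = 1
(P(-221) - 34417)*(38934 + 7449) = (1 - 34417)*(38934 + 7449) = -34416*46383 = -1596317328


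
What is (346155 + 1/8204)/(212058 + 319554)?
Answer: 2839855621/4361344848 ≈ 0.65114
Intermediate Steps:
(346155 + 1/8204)/(212058 + 319554) = (346155 + 1/8204)/531612 = (2839855621/8204)*(1/531612) = 2839855621/4361344848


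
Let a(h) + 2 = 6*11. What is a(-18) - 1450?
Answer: -1386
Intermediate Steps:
a(h) = 64 (a(h) = -2 + 6*11 = -2 + 66 = 64)
a(-18) - 1450 = 64 - 1450 = -1386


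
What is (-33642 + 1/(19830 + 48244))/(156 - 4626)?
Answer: 2290145507/304290780 ≈ 7.5262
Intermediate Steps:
(-33642 + 1/(19830 + 48244))/(156 - 4626) = (-33642 + 1/68074)/(-4470) = (-33642 + 1/68074)*(-1/4470) = -2290145507/68074*(-1/4470) = 2290145507/304290780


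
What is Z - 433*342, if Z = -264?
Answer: -148350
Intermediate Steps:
Z - 433*342 = -264 - 433*342 = -264 - 148086 = -148350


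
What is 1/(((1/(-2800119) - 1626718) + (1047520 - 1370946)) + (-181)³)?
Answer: -2800119/22064615706316 ≈ -1.2691e-7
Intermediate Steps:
1/(((1/(-2800119) - 1626718) + (1047520 - 1370946)) + (-181)³) = 1/(((-1/2800119 - 1626718) - 323426) - 5929741) = 1/((-4555003979443/2800119 - 323426) - 5929741) = 1/(-5460635267137/2800119 - 5929741) = 1/(-22064615706316/2800119) = -2800119/22064615706316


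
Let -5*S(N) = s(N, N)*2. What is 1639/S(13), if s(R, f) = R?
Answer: -8195/26 ≈ -315.19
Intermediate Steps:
S(N) = -2*N/5 (S(N) = -N*2/5 = -2*N/5)
1639/S(13) = 1639/(-⅖*13) = 1639/(-26/5) = -5/26*1639 = -8195/26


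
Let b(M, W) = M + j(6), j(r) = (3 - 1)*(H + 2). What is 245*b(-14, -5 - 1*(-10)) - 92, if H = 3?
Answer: -1072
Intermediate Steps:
j(r) = 10 (j(r) = (3 - 1)*(3 + 2) = 2*5 = 10)
b(M, W) = 10 + M (b(M, W) = M + 10 = 10 + M)
245*b(-14, -5 - 1*(-10)) - 92 = 245*(10 - 14) - 92 = 245*(-4) - 92 = -980 - 92 = -1072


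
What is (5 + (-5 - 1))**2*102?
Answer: 102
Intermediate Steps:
(5 + (-5 - 1))**2*102 = (5 - 6)**2*102 = (-1)**2*102 = 1*102 = 102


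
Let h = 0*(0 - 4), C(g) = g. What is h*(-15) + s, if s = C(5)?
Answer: 5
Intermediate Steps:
h = 0 (h = 0*(-4) = 0)
s = 5
h*(-15) + s = 0*(-15) + 5 = 0 + 5 = 5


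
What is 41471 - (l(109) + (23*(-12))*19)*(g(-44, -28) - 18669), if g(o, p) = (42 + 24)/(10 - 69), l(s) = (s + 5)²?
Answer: 8541561613/59 ≈ 1.4477e+8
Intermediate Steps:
l(s) = (5 + s)²
g(o, p) = -66/59 (g(o, p) = 66/(-59) = 66*(-1/59) = -66/59)
41471 - (l(109) + (23*(-12))*19)*(g(-44, -28) - 18669) = 41471 - ((5 + 109)² + (23*(-12))*19)*(-66/59 - 18669) = 41471 - (114² - 276*19)*(-1101537)/59 = 41471 - (12996 - 5244)*(-1101537)/59 = 41471 - 7752*(-1101537)/59 = 41471 - 1*(-8539114824/59) = 41471 + 8539114824/59 = 8541561613/59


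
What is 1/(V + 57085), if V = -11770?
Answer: 1/45315 ≈ 2.2068e-5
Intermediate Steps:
1/(V + 57085) = 1/(-11770 + 57085) = 1/45315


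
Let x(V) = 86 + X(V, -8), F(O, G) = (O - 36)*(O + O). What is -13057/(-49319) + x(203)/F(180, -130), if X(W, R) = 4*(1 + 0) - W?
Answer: 671301833/2556696960 ≈ 0.26257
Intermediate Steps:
F(O, G) = 2*O*(-36 + O) (F(O, G) = (-36 + O)*(2*O) = 2*O*(-36 + O))
X(W, R) = 4 - W (X(W, R) = 4*1 - W = 4 - W)
x(V) = 90 - V (x(V) = 86 + (4 - V) = 90 - V)
-13057/(-49319) + x(203)/F(180, -130) = -13057/(-49319) + (90 - 1*203)/((2*180*(-36 + 180))) = -13057*(-1/49319) + (90 - 203)/((2*180*144)) = 13057/49319 - 113/51840 = 671301833/2556696960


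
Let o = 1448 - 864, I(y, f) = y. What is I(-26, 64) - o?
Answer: -610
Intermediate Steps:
o = 584
I(-26, 64) - o = -26 - 1*584 = -26 - 584 = -610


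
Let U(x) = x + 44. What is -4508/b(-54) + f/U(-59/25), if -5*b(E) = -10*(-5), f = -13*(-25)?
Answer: 2387039/5205 ≈ 458.60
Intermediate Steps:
U(x) = 44 + x
f = 325
b(E) = -10 (b(E) = -(-2)*(-5) = -⅕*50 = -10)
-4508/b(-54) + f/U(-59/25) = -4508/(-10) + 325/(44 - 59/25) = -4508*(-⅒) + 325/(44 - 59*1/25) = 2254/5 + 325/(44 - 59/25) = 2254/5 + 325/(1041/25) = 2254/5 + 325*(25/1041) = 2254/5 + 8125/1041 = 2387039/5205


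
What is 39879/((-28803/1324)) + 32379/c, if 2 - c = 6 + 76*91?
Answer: -122102400219/66438920 ≈ -1837.8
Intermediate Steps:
c = -6920 (c = 2 - (6 + 76*91) = 2 - (6 + 6916) = 2 - 1*6922 = 2 - 6922 = -6920)
39879/((-28803/1324)) + 32379/c = 39879/((-28803/1324)) + 32379/(-6920) = 39879/((-28803*1/1324)) + 32379*(-1/6920) = 39879/(-28803/1324) - 32379/6920 = 39879*(-1324/28803) - 32379/6920 = -17599932/9601 - 32379/6920 = -122102400219/66438920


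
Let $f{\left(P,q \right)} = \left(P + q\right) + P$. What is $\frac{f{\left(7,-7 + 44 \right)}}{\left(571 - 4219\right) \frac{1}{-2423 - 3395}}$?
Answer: $\frac{49453}{608} \approx 81.337$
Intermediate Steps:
$f{\left(P,q \right)} = q + 2 P$
$\frac{f{\left(7,-7 + 44 \right)}}{\left(571 - 4219\right) \frac{1}{-2423 - 3395}} = \frac{\left(-7 + 44\right) + 2 \cdot 7}{\left(571 - 4219\right) \frac{1}{-2423 - 3395}} = \frac{37 + 14}{\left(-3648\right) \frac{1}{-5818}} = \frac{51}{\left(-3648\right) \left(- \frac{1}{5818}\right)} = \frac{51}{\frac{1824}{2909}} = 51 \cdot \frac{2909}{1824} = \frac{49453}{608}$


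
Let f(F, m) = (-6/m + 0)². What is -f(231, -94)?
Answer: -9/2209 ≈ -0.0040742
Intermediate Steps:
f(F, m) = 36/m² (f(F, m) = (-6/m)² = 36/m²)
-f(231, -94) = -36/(-94)² = -36/8836 = -1*9/2209 = -9/2209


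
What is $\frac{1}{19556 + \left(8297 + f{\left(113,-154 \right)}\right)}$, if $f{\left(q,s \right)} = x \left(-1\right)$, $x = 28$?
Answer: $\frac{1}{27825} \approx 3.5939 \cdot 10^{-5}$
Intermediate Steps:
$f{\left(q,s \right)} = -28$ ($f{\left(q,s \right)} = 28 \left(-1\right) = -28$)
$\frac{1}{19556 + \left(8297 + f{\left(113,-154 \right)}\right)} = \frac{1}{19556 + \left(8297 - 28\right)} = \frac{1}{19556 + 8269} = \frac{1}{27825}$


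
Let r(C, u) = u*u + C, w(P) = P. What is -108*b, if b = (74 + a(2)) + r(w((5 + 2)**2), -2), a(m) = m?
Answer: -13932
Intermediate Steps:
r(C, u) = C + u**2 (r(C, u) = u**2 + C = C + u**2)
b = 129 (b = (74 + 2) + ((5 + 2)**2 + (-2)**2) = 76 + (7**2 + 4) = 76 + (49 + 4) = 76 + 53 = 129)
-108*b = -108*129 = -13932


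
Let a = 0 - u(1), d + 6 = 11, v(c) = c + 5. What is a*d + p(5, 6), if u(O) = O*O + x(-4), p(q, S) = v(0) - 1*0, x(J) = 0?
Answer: 0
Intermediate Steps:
v(c) = 5 + c
d = 5 (d = -6 + 11 = 5)
p(q, S) = 5 (p(q, S) = (5 + 0) - 1*0 = 5 + 0 = 5)
u(O) = O**2 (u(O) = O*O + 0 = O**2 + 0 = O**2)
a = -1 (a = 0 - 1*1**2 = 0 - 1*1 = 0 - 1 = -1)
a*d + p(5, 6) = -1*5 + 5 = -5 + 5 = 0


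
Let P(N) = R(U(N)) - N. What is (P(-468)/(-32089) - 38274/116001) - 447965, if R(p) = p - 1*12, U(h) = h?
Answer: -555828824063753/1240785363 ≈ -4.4797e+5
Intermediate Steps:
R(p) = -12 + p (R(p) = p - 12 = -12 + p)
P(N) = -12 (P(N) = (-12 + N) - N = -12)
(P(-468)/(-32089) - 38274/116001) - 447965 = (-12/(-32089) - 38274/116001) - 447965 = (-12*(-1/32089) - 38274*1/116001) - 447965 = (12/32089 - 12758/38667) - 447965 = -408927458/1240785363 - 447965 = -555828824063753/1240785363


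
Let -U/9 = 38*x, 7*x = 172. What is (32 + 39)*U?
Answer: -4176504/7 ≈ -5.9664e+5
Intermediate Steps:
x = 172/7 (x = (1/7)*172 = 172/7 ≈ 24.571)
U = -58824/7 (U = -342*172/7 = -9*6536/7 = -58824/7 ≈ -8403.4)
(32 + 39)*U = (32 + 39)*(-58824/7) = 71*(-58824/7) = -4176504/7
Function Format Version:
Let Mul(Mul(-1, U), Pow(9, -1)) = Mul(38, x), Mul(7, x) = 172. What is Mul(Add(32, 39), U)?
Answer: Rational(-4176504, 7) ≈ -5.9664e+5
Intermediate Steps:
x = Rational(172, 7) (x = Mul(Rational(1, 7), 172) = Rational(172, 7) ≈ 24.571)
U = Rational(-58824, 7) (U = Mul(-9, Mul(38, Rational(172, 7))) = Mul(-9, Rational(6536, 7)) = Rational(-58824, 7) ≈ -8403.4)
Mul(Add(32, 39), U) = Mul(Add(32, 39), Rational(-58824, 7)) = Mul(71, Rational(-58824, 7)) = Rational(-4176504, 7)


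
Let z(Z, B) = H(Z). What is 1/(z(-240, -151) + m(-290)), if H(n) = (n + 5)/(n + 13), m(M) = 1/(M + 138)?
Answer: 34504/35493 ≈ 0.97214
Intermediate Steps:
m(M) = 1/(138 + M)
H(n) = (5 + n)/(13 + n)
z(Z, B) = (5 + Z)/(13 + Z)
1/(z(-240, -151) + m(-290)) = 1/((5 - 240)/(13 - 240) + 1/(138 - 290)) = 1/(-235/(-227) + 1/(-152)) = 1/(-1/227*(-235) - 1/152) = 1/(235/227 - 1/152) = 1/(35493/34504) = 34504/35493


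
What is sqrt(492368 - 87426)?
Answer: sqrt(404942) ≈ 636.35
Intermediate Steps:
sqrt(492368 - 87426) = sqrt(404942)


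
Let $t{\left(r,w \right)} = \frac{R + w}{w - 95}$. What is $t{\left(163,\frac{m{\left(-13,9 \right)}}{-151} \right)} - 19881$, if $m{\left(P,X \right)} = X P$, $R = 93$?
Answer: $- \frac{70720257}{3557} \approx -19882.0$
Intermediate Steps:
$m{\left(P,X \right)} = P X$
$t{\left(r,w \right)} = \frac{93 + w}{-95 + w}$ ($t{\left(r,w \right)} = \frac{93 + w}{w - 95} = \frac{93 + w}{-95 + w}$)
$t{\left(163,\frac{m{\left(-13,9 \right)}}{-151} \right)} - 19881 = \frac{93 + \frac{\left(-13\right) 9}{-151}}{-95 + \frac{\left(-13\right) 9}{-151}} - 19881 = \frac{93 - - \frac{117}{151}}{-95 - - \frac{117}{151}} - 19881 = \frac{93 + \frac{117}{151}}{-95 + \frac{117}{151}} - 19881 = \frac{1}{- \frac{14228}{151}} \cdot \frac{14160}{151} - 19881 = \left(- \frac{151}{14228}\right) \frac{14160}{151} - 19881 = - \frac{3540}{3557} - 19881 = - \frac{70720257}{3557}$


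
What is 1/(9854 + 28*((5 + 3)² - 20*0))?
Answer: 1/11646 ≈ 8.5866e-5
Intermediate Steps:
1/(9854 + 28*((5 + 3)² - 20*0)) = 1/(9854 + 28*(8² + 0)) = 1/(9854 + 28*(64 + 0)) = 1/(9854 + 28*64) = 1/(9854 + 1792) = 1/11646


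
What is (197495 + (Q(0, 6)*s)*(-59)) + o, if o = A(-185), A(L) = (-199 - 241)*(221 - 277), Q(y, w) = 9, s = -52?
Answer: 249747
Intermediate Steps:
A(L) = 24640 (A(L) = -440*(-56) = 24640)
o = 24640
(197495 + (Q(0, 6)*s)*(-59)) + o = (197495 + (9*(-52))*(-59)) + 24640 = (197495 - 468*(-59)) + 24640 = (197495 + 27612) + 24640 = 225107 + 24640 = 249747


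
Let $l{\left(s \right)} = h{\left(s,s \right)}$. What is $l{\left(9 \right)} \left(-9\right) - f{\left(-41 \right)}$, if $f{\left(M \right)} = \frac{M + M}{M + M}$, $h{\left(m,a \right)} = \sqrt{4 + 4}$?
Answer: $-1 - 18 \sqrt{2} \approx -26.456$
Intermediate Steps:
$h{\left(m,a \right)} = 2 \sqrt{2}$ ($h{\left(m,a \right)} = \sqrt{8} = 2 \sqrt{2}$)
$f{\left(M \right)} = 1$ ($f{\left(M \right)} = \frac{2 M}{2 M} = 2 M \frac{1}{2 M} = 1$)
$l{\left(s \right)} = 2 \sqrt{2}$
$l{\left(9 \right)} \left(-9\right) - f{\left(-41 \right)} = 2 \sqrt{2} \left(-9\right) - 1 = - 18 \sqrt{2} - 1 = -1 - 18 \sqrt{2}$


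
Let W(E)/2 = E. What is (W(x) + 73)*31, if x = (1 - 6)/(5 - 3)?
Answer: 2108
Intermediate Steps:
x = -5/2 ≈ -2.5000
W(E) = 2*E
(W(x) + 73)*31 = (2*(-5/2) + 73)*31 = (-5 + 73)*31 = 68*31 = 2108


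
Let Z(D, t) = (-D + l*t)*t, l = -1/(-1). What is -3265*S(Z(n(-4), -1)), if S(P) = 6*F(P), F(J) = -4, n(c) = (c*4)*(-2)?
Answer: 78360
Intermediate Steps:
l = 1 (l = -1*(-1) = 1)
n(c) = -8*c (n(c) = (4*c)*(-2) = -8*c)
Z(D, t) = t*(t - D) (Z(D, t) = (-D + 1*t)*t = (-D + t)*t = (t - D)*t = t*(t - D))
S(P) = -24 (S(P) = 6*(-4) = -24)
-3265*S(Z(n(-4), -1)) = -3265*(-24) = 78360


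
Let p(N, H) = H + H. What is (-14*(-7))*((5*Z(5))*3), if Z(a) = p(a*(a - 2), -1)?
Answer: -2940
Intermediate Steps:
p(N, H) = 2*H
Z(a) = -2 (Z(a) = 2*(-1) = -2)
(-14*(-7))*((5*Z(5))*3) = (-14*(-7))*((5*(-2))*3) = 98*(-10*3) = 98*(-30) = -2940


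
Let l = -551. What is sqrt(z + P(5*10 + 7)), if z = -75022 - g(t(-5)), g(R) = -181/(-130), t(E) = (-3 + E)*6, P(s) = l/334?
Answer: I*sqrt(8840277600505)/10855 ≈ 273.91*I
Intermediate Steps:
P(s) = -551/334
t(E) = -18 + 6*E
g(R) = 181/130 (g(R) = -181*(-1/130) = 181/130)
z = -9753041/130 (z = -75022 - 1*181/130 = -75022 - 181/130 = -9753041/130 ≈ -75023.)
sqrt(z + P(5*10 + 7)) = sqrt(-9753041/130 - 551/334) = sqrt(-814396831/10855) = I*sqrt(8840277600505)/10855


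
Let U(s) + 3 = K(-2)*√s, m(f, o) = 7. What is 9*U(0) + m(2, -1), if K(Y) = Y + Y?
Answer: -20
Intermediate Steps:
K(Y) = 2*Y
U(s) = -3 - 4*√s (U(s) = -3 + (2*(-2))*√s = -3 - 4*√s)
9*U(0) + m(2, -1) = 9*(-3 - 4*√0) + 7 = 9*(-3 - 4*0) + 7 = 9*(-3 + 0) + 7 = 9*(-3) + 7 = -27 + 7 = -20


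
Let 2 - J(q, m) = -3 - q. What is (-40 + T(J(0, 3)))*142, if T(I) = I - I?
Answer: -5680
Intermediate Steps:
J(q, m) = 5 + q (J(q, m) = 2 - (-3 - q) = 2 + (3 + q) = 5 + q)
T(I) = 0
(-40 + T(J(0, 3)))*142 = (-40 + 0)*142 = -40*142 = -5680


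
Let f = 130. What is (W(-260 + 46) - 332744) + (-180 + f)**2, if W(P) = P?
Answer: -330458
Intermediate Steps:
(W(-260 + 46) - 332744) + (-180 + f)**2 = ((-260 + 46) - 332744) + (-180 + 130)**2 = (-214 - 332744) + (-50)**2 = -332958 + 2500 = -330458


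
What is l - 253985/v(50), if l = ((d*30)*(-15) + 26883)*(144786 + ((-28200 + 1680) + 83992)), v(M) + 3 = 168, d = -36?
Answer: 287558035865/33 ≈ 8.7139e+9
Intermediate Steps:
v(M) = 165 (v(M) = -3 + 168 = 165)
l = 8713881414 (l = (-36*30*(-15) + 26883)*(144786 + ((-28200 + 1680) + 83992)) = (-1080*(-15) + 26883)*(144786 + (-26520 + 83992)) = (16200 + 26883)*(144786 + 57472) = 43083*202258 = 8713881414)
l - 253985/v(50) = 8713881414 - 253985/165 = 8713881414 - 253985*1/165 = 8713881414 - 50797/33 = 287558035865/33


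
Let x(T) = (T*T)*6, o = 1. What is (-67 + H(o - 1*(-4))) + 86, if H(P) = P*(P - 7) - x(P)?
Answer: -141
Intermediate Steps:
x(T) = 6*T**2 (x(T) = T**2*6 = 6*T**2)
H(P) = -6*P**2 + P*(-7 + P) (H(P) = P*(P - 7) - 6*P**2 = P*(-7 + P) - 6*P**2 = -6*P**2 + P*(-7 + P))
(-67 + H(o - 1*(-4))) + 86 = (-67 + (1 - 1*(-4))*(-7 - 5*(1 - 1*(-4)))) + 86 = (-67 + (1 + 4)*(-7 - 5*(1 + 4))) + 86 = (-67 + 5*(-7 - 5*5)) + 86 = (-67 + 5*(-7 - 25)) + 86 = (-67 + 5*(-32)) + 86 = (-67 - 160) + 86 = -227 + 86 = -141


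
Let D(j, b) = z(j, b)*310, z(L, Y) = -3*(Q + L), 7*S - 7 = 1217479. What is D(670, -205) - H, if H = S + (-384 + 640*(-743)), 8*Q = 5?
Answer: -9007707/28 ≈ -3.2170e+5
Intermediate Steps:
Q = 5/8 (Q = (⅛)*5 = 5/8 ≈ 0.62500)
S = 1217486/7 (S = 1 + (⅐)*1217479 = 1 + 1217479/7 = 1217486/7 ≈ 1.7393e+5)
z(L, Y) = -15/8 - 3*L (z(L, Y) = -3*(5/8 + L) = -15/8 - 3*L)
D(j, b) = -2325/4 - 930*j (D(j, b) = (-15/8 - 3*j)*310 = -2325/4 - 930*j)
H = -2113842/7 (H = 1217486/7 + (-384 + 640*(-743)) = 1217486/7 + (-384 - 475520) = 1217486/7 - 475904 = -2113842/7 ≈ -3.0198e+5)
D(670, -205) - H = (-2325/4 - 930*670) - 1*(-2113842/7) = (-2325/4 - 623100) + 2113842/7 = -2494725/4 + 2113842/7 = -9007707/28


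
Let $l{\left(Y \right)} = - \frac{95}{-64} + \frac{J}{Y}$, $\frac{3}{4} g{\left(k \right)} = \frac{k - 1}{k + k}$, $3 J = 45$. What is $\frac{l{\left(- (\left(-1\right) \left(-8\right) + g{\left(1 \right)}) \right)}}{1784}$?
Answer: $- \frac{25}{114176} \approx -0.00021896$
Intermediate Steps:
$J = 15$ ($J = \frac{1}{3} \cdot 45 = 15$)
$g{\left(k \right)} = \frac{2 \left(-1 + k\right)}{3 k}$ ($g{\left(k \right)} = \frac{4 \frac{k - 1}{k + k}}{3} = \frac{4 \frac{-1 + k}{2 k}}{3} = \frac{2 \left(-1 + k\right)}{3 k}$)
$l{\left(Y \right)} = \frac{95}{64} + \frac{15}{Y}$ ($l{\left(Y \right)} = - \frac{95}{-64} + \frac{15}{Y} = \left(-95\right) \left(- \frac{1}{64}\right) + \frac{15}{Y} = \frac{95}{64} + \frac{15}{Y}$)
$\frac{l{\left(- (\left(-1\right) \left(-8\right) + g{\left(1 \right)}) \right)}}{1784} = \frac{\frac{95}{64} + \frac{15}{\left(-1\right) \left(\left(-1\right) \left(-8\right) + \frac{2 \left(-1 + 1\right)}{3 \cdot 1}\right)}}{1784} = \left(\frac{95}{64} + \frac{15}{\left(-1\right) \left(8 + \frac{2}{3} \cdot 1 \cdot 0\right)}\right) \frac{1}{1784} = \left(\frac{95}{64} + \frac{15}{\left(-1\right) \left(8 + 0\right)}\right) \frac{1}{1784} = \left(\frac{95}{64} + \frac{15}{\left(-1\right) 8}\right) \frac{1}{1784} = \left(\frac{95}{64} + \frac{15}{-8}\right) \frac{1}{1784} = \left(\frac{95}{64} + 15 \left(- \frac{1}{8}\right)\right) \frac{1}{1784} = \left(\frac{95}{64} - \frac{15}{8}\right) \frac{1}{1784} = \left(- \frac{25}{64}\right) \frac{1}{1784} = - \frac{25}{114176}$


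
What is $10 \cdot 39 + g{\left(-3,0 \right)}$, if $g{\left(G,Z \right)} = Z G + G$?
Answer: $387$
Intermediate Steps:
$g{\left(G,Z \right)} = G + G Z$ ($g{\left(G,Z \right)} = G Z + G = G + G Z$)
$10 \cdot 39 + g{\left(-3,0 \right)} = 10 \cdot 39 - 3 \left(1 + 0\right) = 390 - 3 = 387$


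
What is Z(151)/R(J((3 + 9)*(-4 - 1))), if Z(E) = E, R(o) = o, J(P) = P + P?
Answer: -151/120 ≈ -1.2583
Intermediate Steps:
J(P) = 2*P
Z(151)/R(J((3 + 9)*(-4 - 1))) = 151/((2*((3 + 9)*(-4 - 1)))) = 151/((2*(12*(-5)))) = 151/((2*(-60))) = 151/(-120) = 151*(-1/120) = -151/120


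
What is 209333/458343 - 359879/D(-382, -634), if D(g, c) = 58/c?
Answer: 52288528568206/13291947 ≈ 3.9338e+6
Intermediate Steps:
209333/458343 - 359879/D(-382, -634) = 209333/458343 - 359879/(58/(-634)) = 209333*(1/458343) - 359879/(58*(-1/634)) = 209333/458343 - 359879/(-29/317) = 209333/458343 - 359879*(-317/29) = 209333/458343 + 114081643/29 = 52288528568206/13291947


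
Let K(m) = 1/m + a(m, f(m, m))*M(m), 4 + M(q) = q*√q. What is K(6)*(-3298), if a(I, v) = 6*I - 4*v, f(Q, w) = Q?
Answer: 473263/3 - 237456*√6 ≈ -4.2389e+5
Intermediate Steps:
a(I, v) = -4*v + 6*I
M(q) = -4 + q^(3/2) (M(q) = -4 + q*√q = -4 + q^(3/2))
K(m) = 1/m + 2*m*(-4 + m^(3/2)) (K(m) = 1/m + (-4*m + 6*m)*(-4 + m^(3/2)) = 1/m + (2*m)*(-4 + m^(3/2)) = 1/m + 2*m*(-4 + m^(3/2)))
K(6)*(-3298) = (1/6 - 8*6 + 2*6^(5/2))*(-3298) = (⅙ - 48 + 2*(36*√6))*(-3298) = (⅙ - 48 + 72*√6)*(-3298) = (-287/6 + 72*√6)*(-3298) = 473263/3 - 237456*√6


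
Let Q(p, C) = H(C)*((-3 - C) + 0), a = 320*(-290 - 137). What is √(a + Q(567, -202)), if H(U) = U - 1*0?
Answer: I*√176838 ≈ 420.52*I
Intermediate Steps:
H(U) = U (H(U) = U + 0 = U)
a = -136640 (a = 320*(-427) = -136640)
Q(p, C) = C*(-3 - C) (Q(p, C) = C*((-3 - C) + 0) = C*(-3 - C))
√(a + Q(567, -202)) = √(-136640 - 1*(-202)*(3 - 202)) = √(-136640 - 1*(-202)*(-199)) = √(-136640 - 40198) = √(-176838) = I*√176838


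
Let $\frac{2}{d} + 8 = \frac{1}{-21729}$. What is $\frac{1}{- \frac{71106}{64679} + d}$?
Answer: $- \frac{11243344607}{15171389280} \approx -0.74109$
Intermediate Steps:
$d = - \frac{43458}{173833}$ ($d = \frac{2}{-8 + \frac{1}{-21729}} = \frac{2}{-8 - \frac{1}{21729}} = \frac{2}{- \frac{173833}{21729}} = 2 \left(- \frac{21729}{173833}\right) = - \frac{43458}{173833} \approx -0.25$)
$\frac{1}{- \frac{71106}{64679} + d} = \frac{1}{- \frac{71106}{64679} - \frac{43458}{173833}} = \frac{1}{- \frac{15171389280}{11243344607}} = - \frac{11243344607}{15171389280}$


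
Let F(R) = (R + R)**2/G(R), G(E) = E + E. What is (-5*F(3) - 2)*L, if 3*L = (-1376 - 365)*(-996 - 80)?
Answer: -59946112/3 ≈ -1.9982e+7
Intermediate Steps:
L = 1873316/3 (L = ((-1376 - 365)*(-996 - 80))/3 = (-1741*(-1076))/3 = (1/3)*1873316 = 1873316/3 ≈ 6.2444e+5)
G(E) = 2*E
F(R) = 2*R (F(R) = (R + R)**2/((2*R)) = (2*R)**2*(1/(2*R)) = (4*R**2)*(1/(2*R)) = 2*R)
(-5*F(3) - 2)*L = (-10*3 - 2)*(1873316/3) = (-5*6 - 2)*(1873316/3) = (-30 - 2)*(1873316/3) = -32*1873316/3 = -59946112/3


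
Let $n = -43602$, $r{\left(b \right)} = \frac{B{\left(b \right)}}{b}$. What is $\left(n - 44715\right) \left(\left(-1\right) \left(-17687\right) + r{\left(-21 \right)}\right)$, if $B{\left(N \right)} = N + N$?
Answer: $-1562239413$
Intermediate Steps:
$B{\left(N \right)} = 2 N$
$r{\left(b \right)} = 2$ ($r{\left(b \right)} = \frac{2 b}{b} = 2$)
$\left(n - 44715\right) \left(\left(-1\right) \left(-17687\right) + r{\left(-21 \right)}\right) = \left(-43602 - 44715\right) \left(\left(-1\right) \left(-17687\right) + 2\right) = - 88317 \left(17687 + 2\right) = \left(-88317\right) 17689 = -1562239413$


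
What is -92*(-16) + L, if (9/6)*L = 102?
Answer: 1540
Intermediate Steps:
L = 68 (L = (2/3)*102 = 68)
-92*(-16) + L = -92*(-16) + 68 = 1472 + 68 = 1540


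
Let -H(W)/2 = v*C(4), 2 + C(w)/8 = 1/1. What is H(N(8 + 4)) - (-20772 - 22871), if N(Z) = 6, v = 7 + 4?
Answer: 43819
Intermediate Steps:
C(w) = -8 (C(w) = -16 + 8/1 = -16 + 8*1 = -16 + 8 = -8)
v = 11
H(W) = 176 (H(W) = -22*(-8) = -2*(-88) = 176)
H(N(8 + 4)) - (-20772 - 22871) = 176 - (-20772 - 22871) = 176 - 1*(-43643) = 176 + 43643 = 43819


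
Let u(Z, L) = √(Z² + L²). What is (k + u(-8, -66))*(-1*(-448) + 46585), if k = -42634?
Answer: -2005204922 + 94066*√1105 ≈ -2.0021e+9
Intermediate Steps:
u(Z, L) = √(L² + Z²)
(k + u(-8, -66))*(-1*(-448) + 46585) = (-42634 + √((-66)² + (-8)²))*(-1*(-448) + 46585) = (-42634 + √(4356 + 64))*(448 + 46585) = (-42634 + √4420)*47033 = (-42634 + 2*√1105)*47033 = -2005204922 + 94066*√1105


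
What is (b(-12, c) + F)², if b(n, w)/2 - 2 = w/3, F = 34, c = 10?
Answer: 17956/9 ≈ 1995.1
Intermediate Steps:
b(n, w) = 4 + 2*w/3 (b(n, w) = 4 + 2*(w/3) = 4 + 2*w/3)
(b(-12, c) + F)² = ((4 + (⅔)*10) + 34)² = ((4 + 20/3) + 34)² = (32/3 + 34)² = (134/3)² = 17956/9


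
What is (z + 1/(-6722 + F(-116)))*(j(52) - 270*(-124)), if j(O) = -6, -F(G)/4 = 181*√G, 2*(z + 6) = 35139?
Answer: 5192793973901506/8832475 + 4039196*I*√29/8832475 ≈ 5.8792e+8 + 2.4627*I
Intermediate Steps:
z = 35127/2 (z = -6 + (½)*35139 = -6 + 35139/2 = 35127/2 ≈ 17564.)
F(G) = -724*√G
(z + 1/(-6722 + F(-116)))*(j(52) - 270*(-124)) = (35127/2 + 1/(-6722 - 1448*I*√29))*(-6 - 270*(-124)) = (35127/2 + 1/(-6722 - 1448*I*√29))*(-6 + 33480) = (35127/2 + 1/(-6722 - 1448*I*√29))*33474 = 587920599 + 33474/(-6722 - 1448*I*√29)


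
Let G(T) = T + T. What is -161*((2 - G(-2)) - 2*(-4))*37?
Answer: -83398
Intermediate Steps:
G(T) = 2*T
-161*((2 - G(-2)) - 2*(-4))*37 = -161*((2 - 2*(-2)) - 2*(-4))*37 = -161*((2 - 1*(-4)) + 8)*37 = -161*((2 + 4) + 8)*37 = -161*(6 + 8)*37 = -2254*37 = -161*518 = -83398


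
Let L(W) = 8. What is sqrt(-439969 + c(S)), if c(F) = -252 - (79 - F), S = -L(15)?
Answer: 2*I*sqrt(110077) ≈ 663.56*I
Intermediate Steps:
S = -8 (S = -1*8 = -8)
c(F) = -331 + F (c(F) = -252 + (-79 + F) = -331 + F)
sqrt(-439969 + c(S)) = sqrt(-439969 + (-331 - 8)) = sqrt(-439969 - 339) = sqrt(-440308) = 2*I*sqrt(110077)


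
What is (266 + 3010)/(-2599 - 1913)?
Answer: -273/376 ≈ -0.72606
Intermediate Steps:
(266 + 3010)/(-2599 - 1913) = 3276/(-4512) = 3276*(-1/4512) = -273/376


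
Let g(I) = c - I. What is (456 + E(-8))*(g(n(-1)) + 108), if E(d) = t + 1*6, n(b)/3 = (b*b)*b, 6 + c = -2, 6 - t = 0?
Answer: 48204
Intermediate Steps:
t = 6 (t = 6 - 1*0 = 6 + 0 = 6)
c = -8 (c = -6 - 2 = -8)
n(b) = 3*b³ (n(b) = 3*((b*b)*b) = 3*(b²*b) = 3*b³)
g(I) = -8 - I
E(d) = 12 (E(d) = 6 + 1*6 = 6 + 6 = 12)
(456 + E(-8))*(g(n(-1)) + 108) = (456 + 12)*((-8 - 3*(-1)³) + 108) = 468*((-8 - 3*(-1)) + 108) = 468*((-8 - 1*(-3)) + 108) = 468*((-8 + 3) + 108) = 468*(-5 + 108) = 468*103 = 48204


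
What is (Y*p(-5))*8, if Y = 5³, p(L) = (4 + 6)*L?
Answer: -50000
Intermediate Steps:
p(L) = 10*L
Y = 125
(Y*p(-5))*8 = (125*(10*(-5)))*8 = (125*(-50))*8 = -6250*8 = -50000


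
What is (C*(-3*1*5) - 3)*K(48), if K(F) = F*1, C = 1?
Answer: -864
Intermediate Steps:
K(F) = F
(C*(-3*1*5) - 3)*K(48) = (1*(-3*1*5) - 3)*48 = (1*(-3*5) - 3)*48 = (1*(-15) - 3)*48 = (-15 - 3)*48 = -18*48 = -864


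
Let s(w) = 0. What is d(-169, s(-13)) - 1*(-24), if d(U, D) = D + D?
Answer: 24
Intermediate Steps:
d(U, D) = 2*D
d(-169, s(-13)) - 1*(-24) = 2*0 - 1*(-24) = 0 - (-24) = 0 - 1*(-24) = 0 + 24 = 24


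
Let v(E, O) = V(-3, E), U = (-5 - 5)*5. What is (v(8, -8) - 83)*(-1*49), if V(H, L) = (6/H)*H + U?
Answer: 6223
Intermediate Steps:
U = -50 (U = -10*5 = -50)
V(H, L) = -44 (V(H, L) = (6/H)*H - 50 = 6 - 50 = -44)
v(E, O) = -44
(v(8, -8) - 83)*(-1*49) = (-44 - 83)*(-1*49) = -127*(-49) = 6223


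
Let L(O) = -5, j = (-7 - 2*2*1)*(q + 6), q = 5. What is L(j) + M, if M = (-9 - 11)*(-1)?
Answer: 15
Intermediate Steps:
j = -121 (j = (-7 - 2*2*1)*(5 + 6) = (-7 - 4*1)*11 = (-7 - 4)*11 = -11*11 = -121)
M = 20 (M = -20*(-1) = 20)
L(j) + M = -5 + 20 = 15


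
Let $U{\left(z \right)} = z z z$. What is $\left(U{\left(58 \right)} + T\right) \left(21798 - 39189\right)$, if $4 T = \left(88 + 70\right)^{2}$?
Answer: $-3501730023$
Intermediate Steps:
$U{\left(z \right)} = z^{3}$ ($U{\left(z \right)} = z^{2} z = z^{3}$)
$T = 6241$ ($T = \frac{\left(88 + 70\right)^{2}}{4} = \frac{158^{2}}{4} = \frac{1}{4} \cdot 24964 = 6241$)
$\left(U{\left(58 \right)} + T\right) \left(21798 - 39189\right) = \left(58^{3} + 6241\right) \left(21798 - 39189\right) = \left(195112 + 6241\right) \left(-17391\right) = 201353 \left(-17391\right) = -3501730023$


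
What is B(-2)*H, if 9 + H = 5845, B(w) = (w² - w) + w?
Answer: 23344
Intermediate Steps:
B(w) = w²
H = 5836 (H = -9 + 5845 = 5836)
B(-2)*H = (-2)²*5836 = 4*5836 = 23344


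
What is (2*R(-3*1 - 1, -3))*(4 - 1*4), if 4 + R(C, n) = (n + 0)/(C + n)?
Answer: 0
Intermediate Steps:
R(C, n) = -4 + n/(C + n) (R(C, n) = -4 + (n + 0)/(C + n) = -4 + n/(C + n))
(2*R(-3*1 - 1, -3))*(4 - 1*4) = (2*((-4*(-3*1 - 1) - 3*(-3))/((-3*1 - 1) - 3)))*(4 - 1*4) = (2*((-4*(-3 - 1) + 9)/((-3 - 1) - 3)))*(4 - 4) = (2*((-4*(-4) + 9)/(-4 - 3)))*0 = (2*((16 + 9)/(-7)))*0 = (2*(-⅐*25))*0 = (2*(-25/7))*0 = -50/7*0 = 0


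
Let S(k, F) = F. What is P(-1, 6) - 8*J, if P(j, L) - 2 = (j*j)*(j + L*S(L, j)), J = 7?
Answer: -61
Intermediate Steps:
P(j, L) = 2 + j**2*(j + L*j) (P(j, L) = 2 + (j*j)*(j + L*j) = 2 + j**2*(j + L*j))
P(-1, 6) - 8*J = (2 + (-1)**3 + 6*(-1)**3) - 8*7 = (2 - 1 + 6*(-1)) - 56 = (2 - 1 - 6) - 56 = -5 - 56 = -61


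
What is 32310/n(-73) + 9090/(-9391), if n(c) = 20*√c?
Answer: -9090/9391 - 3231*I*√73/146 ≈ -0.96795 - 189.08*I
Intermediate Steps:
32310/n(-73) + 9090/(-9391) = 32310/((20*√(-73))) + 9090/(-9391) = 32310/((20*(I*√73))) + 9090*(-1/9391) = 32310/((20*I*√73)) - 9090/9391 = 32310*(-I*√73/1460) - 9090/9391 = -3231*I*√73/146 - 9090/9391 = -9090/9391 - 3231*I*√73/146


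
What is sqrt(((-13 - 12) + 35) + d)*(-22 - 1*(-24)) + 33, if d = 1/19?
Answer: 33 + 2*sqrt(3629)/19 ≈ 39.341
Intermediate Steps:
d = 1/19 ≈ 0.052632
sqrt(((-13 - 12) + 35) + d)*(-22 - 1*(-24)) + 33 = sqrt(((-13 - 12) + 35) + 1/19)*(-22 - 1*(-24)) + 33 = sqrt((-25 + 35) + 1/19)*(-22 + 24) + 33 = sqrt(10 + 1/19)*2 + 33 = sqrt(191/19)*2 + 33 = (sqrt(3629)/19)*2 + 33 = 2*sqrt(3629)/19 + 33 = 33 + 2*sqrt(3629)/19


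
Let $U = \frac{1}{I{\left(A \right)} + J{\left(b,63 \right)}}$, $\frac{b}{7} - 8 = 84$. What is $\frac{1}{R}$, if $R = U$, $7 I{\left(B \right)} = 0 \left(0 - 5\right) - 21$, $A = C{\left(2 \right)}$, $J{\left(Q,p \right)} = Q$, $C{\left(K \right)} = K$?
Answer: $641$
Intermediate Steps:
$b = 644$ ($b = 56 + 7 \cdot 84 = 56 + 588 = 644$)
$A = 2$
$I{\left(B \right)} = -3$ ($I{\left(B \right)} = \frac{0 \left(0 - 5\right) - 21}{7} = \frac{0 \left(-5\right) - 21}{7} = \frac{0 - 21}{7} = \frac{1}{7} \left(-21\right) = -3$)
$U = \frac{1}{641}$ ($U = \frac{1}{-3 + 644} = \frac{1}{641} \approx 0.0015601$)
$R = \frac{1}{641} \approx 0.0015601$
$\frac{1}{R} = \frac{1}{\frac{1}{641}} = 641$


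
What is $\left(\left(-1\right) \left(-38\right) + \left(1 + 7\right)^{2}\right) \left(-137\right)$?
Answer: $-13974$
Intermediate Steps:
$\left(\left(-1\right) \left(-38\right) + \left(1 + 7\right)^{2}\right) \left(-137\right) = \left(38 + 8^{2}\right) \left(-137\right) = \left(38 + 64\right) \left(-137\right) = 102 \left(-137\right) = -13974$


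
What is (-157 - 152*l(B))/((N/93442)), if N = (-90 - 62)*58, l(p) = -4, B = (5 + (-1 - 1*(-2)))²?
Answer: -1109009/232 ≈ -4780.2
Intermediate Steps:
B = 36 (B = (5 + (-1 + 2))² = (5 + 1)² = 6² = 36)
N = -8816 (N = -152*58 = -8816)
(-157 - 152*l(B))/((N/93442)) = (-157 - 152*(-4))/((-8816/93442)) = (-157 + 608)/((-8816*1/93442)) = 451/(-232/2459) = 451*(-2459/232) = -1109009/232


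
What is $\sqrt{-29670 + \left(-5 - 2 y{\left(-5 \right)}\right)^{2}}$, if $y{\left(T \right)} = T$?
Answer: $77 i \sqrt{5} \approx 172.18 i$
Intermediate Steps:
$\sqrt{-29670 + \left(-5 - 2 y{\left(-5 \right)}\right)^{2}} = \sqrt{-29670 + \left(-5 - -10\right)^{2}} = \sqrt{-29670 + \left(-5 + 10\right)^{2}} = \sqrt{-29670 + 5^{2}} = \sqrt{-29670 + 25} = \sqrt{-29645} = 77 i \sqrt{5}$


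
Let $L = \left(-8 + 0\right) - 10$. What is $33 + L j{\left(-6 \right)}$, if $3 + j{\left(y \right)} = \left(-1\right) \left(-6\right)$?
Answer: $-21$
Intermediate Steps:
$j{\left(y \right)} = 3$ ($j{\left(y \right)} = -3 - -6 = -3 + 6 = 3$)
$L = -18$ ($L = -8 - 10 = -18$)
$33 + L j{\left(-6 \right)} = 33 - 54 = -21$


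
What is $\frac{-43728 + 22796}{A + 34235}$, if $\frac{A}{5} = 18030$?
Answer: $- \frac{20932}{124385} \approx -0.16828$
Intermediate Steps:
$A = 90150$ ($A = 5 \cdot 18030 = 90150$)
$\frac{-43728 + 22796}{A + 34235} = \frac{-43728 + 22796}{90150 + 34235} = - \frac{20932}{124385}$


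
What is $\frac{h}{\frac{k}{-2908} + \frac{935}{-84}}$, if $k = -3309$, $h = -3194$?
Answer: $\frac{24381399}{76282} \approx 319.62$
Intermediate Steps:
$\frac{h}{\frac{k}{-2908} + \frac{935}{-84}} = - \frac{3194}{- \frac{3309}{-2908} + \frac{935}{-84}} = - \frac{3194}{\left(-3309\right) \left(- \frac{1}{2908}\right) + 935 \left(- \frac{1}{84}\right)} = - \frac{3194}{\frac{3309}{2908} - \frac{935}{84}} = - \frac{3194}{- \frac{152564}{15267}} = \left(-3194\right) \left(- \frac{15267}{152564}\right) = \frac{24381399}{76282}$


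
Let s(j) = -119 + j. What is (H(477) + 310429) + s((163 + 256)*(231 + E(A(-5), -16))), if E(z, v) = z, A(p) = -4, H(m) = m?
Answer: 405900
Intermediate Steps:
(H(477) + 310429) + s((163 + 256)*(231 + E(A(-5), -16))) = (477 + 310429) + (-119 + (163 + 256)*(231 - 4)) = 310906 + (-119 + 419*227) = 310906 + (-119 + 95113) = 310906 + 94994 = 405900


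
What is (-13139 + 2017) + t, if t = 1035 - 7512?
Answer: -17599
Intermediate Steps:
t = -6477
(-13139 + 2017) + t = (-13139 + 2017) - 6477 = -11122 - 6477 = -17599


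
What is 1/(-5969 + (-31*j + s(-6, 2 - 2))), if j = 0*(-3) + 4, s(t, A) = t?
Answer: -1/6099 ≈ -0.00016396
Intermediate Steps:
j = 4 (j = 0 + 4 = 4)
1/(-5969 + (-31*j + s(-6, 2 - 2))) = 1/(-5969 + (-31*4 - 6)) = 1/(-5969 + (-124 - 6)) = 1/(-5969 - 130) = 1/(-6099) = -1/6099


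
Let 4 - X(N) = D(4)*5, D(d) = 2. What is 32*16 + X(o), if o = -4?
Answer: 506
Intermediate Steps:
X(N) = -6 (X(N) = 4 - 2*5 = 4 - 1*10 = 4 - 10 = -6)
32*16 + X(o) = 32*16 - 6 = 512 - 6 = 506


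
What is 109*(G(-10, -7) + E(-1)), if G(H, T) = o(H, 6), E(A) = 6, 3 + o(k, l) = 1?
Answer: 436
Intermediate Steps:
o(k, l) = -2 (o(k, l) = -3 + 1 = -2)
G(H, T) = -2
109*(G(-10, -7) + E(-1)) = 109*(-2 + 6) = 109*4 = 436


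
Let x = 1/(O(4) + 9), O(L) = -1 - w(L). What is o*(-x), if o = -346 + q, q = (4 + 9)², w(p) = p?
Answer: 177/4 ≈ 44.250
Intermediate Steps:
O(L) = -1 - L
q = 169 (q = 13² = 169)
o = -177 (o = -346 + 169 = -177)
x = ¼ (x = 1/((-1 - 1*4) + 9) = 1/((-1 - 4) + 9) = 1/(-5 + 9) = 1/4 = ¼ ≈ 0.25000)
o*(-x) = -(-177)/4 = -177*(-¼) = 177/4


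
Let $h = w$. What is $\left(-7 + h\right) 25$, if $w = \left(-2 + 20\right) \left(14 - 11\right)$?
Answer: $1175$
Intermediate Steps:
$w = 54$ ($w = 18 \cdot 3 = 54$)
$h = 54$
$\left(-7 + h\right) 25 = \left(-7 + 54\right) 25 = 47 \cdot 25 = 1175$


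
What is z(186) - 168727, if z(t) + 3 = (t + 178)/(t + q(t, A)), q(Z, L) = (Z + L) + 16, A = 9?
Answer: -66985446/397 ≈ -1.6873e+5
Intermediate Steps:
q(Z, L) = 16 + L + Z (q(Z, L) = (L + Z) + 16 = 16 + L + Z)
z(t) = -3 + (178 + t)/(25 + 2*t) (z(t) = -3 + (t + 178)/(t + (16 + 9 + t)) = -3 + (178 + t)/(t + (25 + t)) = -3 + (178 + t)/(25 + 2*t))
z(186) - 168727 = (103 - 5*186)/(25 + 2*186) - 168727 = (103 - 930)/(25 + 372) - 168727 = -827/397 - 168727 = -66985446/397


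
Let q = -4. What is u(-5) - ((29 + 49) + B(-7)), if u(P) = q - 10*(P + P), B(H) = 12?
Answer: 6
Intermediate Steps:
u(P) = -4 - 20*P (u(P) = -4 - 10*(P + P) = -4 - 20*P)
u(-5) - ((29 + 49) + B(-7)) = (-4 - 20*(-5)) - ((29 + 49) + 12) = (-4 + 100) - (78 + 12) = 96 - 1*90 = 96 - 90 = 6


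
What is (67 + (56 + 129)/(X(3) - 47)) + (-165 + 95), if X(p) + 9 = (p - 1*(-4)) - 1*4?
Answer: -344/53 ≈ -6.4906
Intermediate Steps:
X(p) = -9 + p (X(p) = -9 + ((p - 1*(-4)) - 1*4) = -9 + ((p + 4) - 4) = -9 + ((4 + p) - 4) = -9 + p)
(67 + (56 + 129)/(X(3) - 47)) + (-165 + 95) = (67 + (56 + 129)/((-9 + 3) - 47)) + (-165 + 95) = (67 + 185/(-6 - 47)) - 70 = (67 + 185/(-53)) - 70 = (67 + 185*(-1/53)) - 70 = (67 - 185/53) - 70 = 3366/53 - 70 = -344/53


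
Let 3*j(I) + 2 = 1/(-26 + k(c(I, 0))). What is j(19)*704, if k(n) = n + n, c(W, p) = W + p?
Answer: -4048/9 ≈ -449.78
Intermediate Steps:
k(n) = 2*n
j(I) = -⅔ + 1/(3*(-26 + 2*I)) (j(I) = -⅔ + 1/(3*(-26 + 2*(I + 0))) = -⅔ + 1/(3*(-26 + 2*I)))
j(19)*704 = ((53 - 4*19)/(6*(-13 + 19)))*704 = ((⅙)*(53 - 76)/6)*704 = ((⅙)*(⅙)*(-23))*704 = -23/36*704 = -4048/9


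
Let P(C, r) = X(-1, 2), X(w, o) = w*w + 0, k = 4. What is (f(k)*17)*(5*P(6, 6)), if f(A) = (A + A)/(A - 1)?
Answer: 680/3 ≈ 226.67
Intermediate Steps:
X(w, o) = w**2 (X(w, o) = w**2 + 0 = w**2)
P(C, r) = 1 (P(C, r) = (-1)**2 = 1)
f(A) = 2*A/(-1 + A) (f(A) = (2*A)/(-1 + A) = 2*A/(-1 + A))
(f(k)*17)*(5*P(6, 6)) = ((2*4/(-1 + 4))*17)*(5*1) = ((2*4/3)*17)*5 = ((2*4*(1/3))*17)*5 = ((8/3)*17)*5 = (136/3)*5 = 680/3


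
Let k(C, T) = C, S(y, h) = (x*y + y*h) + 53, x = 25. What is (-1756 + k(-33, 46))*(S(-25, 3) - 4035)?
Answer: 8376098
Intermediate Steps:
S(y, h) = 53 + 25*y + h*y (S(y, h) = (25*y + y*h) + 53 = (25*y + h*y) + 53 = 53 + 25*y + h*y)
(-1756 + k(-33, 46))*(S(-25, 3) - 4035) = (-1756 - 33)*((53 + 25*(-25) + 3*(-25)) - 4035) = -1789*((53 - 625 - 75) - 4035) = -1789*(-647 - 4035) = -1789*(-4682) = 8376098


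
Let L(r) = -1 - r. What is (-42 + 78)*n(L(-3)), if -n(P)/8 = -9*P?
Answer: 5184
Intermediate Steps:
n(P) = 72*P (n(P) = -(-72)*P = 72*P)
(-42 + 78)*n(L(-3)) = (-42 + 78)*(72*(-1 - 1*(-3))) = 36*(72*(-1 + 3)) = 36*(72*2) = 36*144 = 5184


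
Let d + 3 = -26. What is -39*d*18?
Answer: 20358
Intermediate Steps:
d = -29 (d = -3 - 26 = -29)
-39*d*18 = -39*(-29)*18 = 1131*18 = 20358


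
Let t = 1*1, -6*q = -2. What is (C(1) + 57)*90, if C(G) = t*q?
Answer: 5160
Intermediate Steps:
q = 1/3 (q = -1/6*(-2) = 1/3 ≈ 0.33333)
t = 1
C(G) = 1/3 (C(G) = 1*(1/3) = 1/3)
(C(1) + 57)*90 = (1/3 + 57)*90 = (172/3)*90 = 5160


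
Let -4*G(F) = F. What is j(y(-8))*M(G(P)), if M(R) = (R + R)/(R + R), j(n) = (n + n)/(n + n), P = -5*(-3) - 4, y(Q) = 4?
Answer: 1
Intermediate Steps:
P = 11 (P = 15 - 4 = 11)
G(F) = -F/4
j(n) = 1 (j(n) = (2*n)/((2*n)) = (2*n)*(1/(2*n)) = 1)
M(R) = 1 (M(R) = (2*R)/((2*R)) = (2*R)*(1/(2*R)) = 1)
j(y(-8))*M(G(P)) = 1*1 = 1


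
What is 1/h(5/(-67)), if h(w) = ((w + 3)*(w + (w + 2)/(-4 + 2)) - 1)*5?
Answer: -4489/90555 ≈ -0.049572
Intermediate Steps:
h(w) = -5 + 5*(-1 + w/2)*(3 + w) (h(w) = ((3 + w)*(w + (2 + w)/(-2)) - 1)*5 = ((3 + w)*(w + (2 + w)*(-½)) - 1)*5 = ((3 + w)*(w + (-1 - w/2)) - 1)*5 = ((3 + w)*(-1 + w/2) - 1)*5 = ((-1 + w/2)*(3 + w) - 1)*5 = (-1 + (-1 + w/2)*(3 + w))*5 = -5 + 5*(-1 + w/2)*(3 + w))
1/h(5/(-67)) = 1/(-20 + 5*(5/(-67))/2 + 5*(5/(-67))²/2) = 1/(-20 + 5*(5*(-1/67))/2 + 5*(5*(-1/67))²/2) = 1/(-20 + (5/2)*(-5/67) + 5*(-5/67)²/2) = 1/(-20 - 25/134 + (5/2)*(25/4489)) = 1/(-20 - 25/134 + 125/8978) = 1/(-90555/4489) = -4489/90555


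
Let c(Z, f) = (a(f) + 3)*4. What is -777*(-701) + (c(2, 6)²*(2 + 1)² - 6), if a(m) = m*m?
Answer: 763695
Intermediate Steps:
a(m) = m²
c(Z, f) = 12 + 4*f² (c(Z, f) = (f² + 3)*4 = (3 + f²)*4 = 12 + 4*f²)
-777*(-701) + (c(2, 6)²*(2 + 1)² - 6) = -777*(-701) + ((12 + 4*6²)²*(2 + 1)² - 6) = 544677 + ((12 + 4*36)²*3² - 6) = 544677 + ((12 + 144)²*9 - 6) = 544677 + (156²*9 - 6) = 544677 + (24336*9 - 6) = 544677 + (219024 - 6) = 544677 + 219018 = 763695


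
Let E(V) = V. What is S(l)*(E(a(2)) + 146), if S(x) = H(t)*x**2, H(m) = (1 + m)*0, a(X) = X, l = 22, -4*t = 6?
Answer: 0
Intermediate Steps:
t = -3/2 (t = -1/4*6 = -3/2 ≈ -1.5000)
H(m) = 0
S(x) = 0 (S(x) = 0*x**2 = 0)
S(l)*(E(a(2)) + 146) = 0*(2 + 146) = 0*148 = 0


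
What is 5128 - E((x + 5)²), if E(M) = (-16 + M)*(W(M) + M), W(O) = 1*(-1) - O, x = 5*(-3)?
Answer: 5212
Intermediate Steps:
x = -15
W(O) = -1 - O
E(M) = 16 - M (E(M) = (-16 + M)*((-1 - M) + M) = (-16 + M)*(-1) = 16 - M)
5128 - E((x + 5)²) = 5128 - (16 - (-15 + 5)²) = 5128 - (16 - 1*(-10)²) = 5128 - (16 - 1*100) = 5128 - (16 - 100) = 5128 - 1*(-84) = 5128 + 84 = 5212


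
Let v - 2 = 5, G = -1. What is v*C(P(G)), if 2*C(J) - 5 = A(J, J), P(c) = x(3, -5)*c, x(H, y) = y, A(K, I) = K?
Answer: 35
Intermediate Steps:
v = 7 (v = 2 + 5 = 7)
P(c) = -5*c
C(J) = 5/2 + J/2
v*C(P(G)) = 7*(5/2 + (-5*(-1))/2) = 7*(5/2 + (1/2)*5) = 7*(5/2 + 5/2) = 7*5 = 35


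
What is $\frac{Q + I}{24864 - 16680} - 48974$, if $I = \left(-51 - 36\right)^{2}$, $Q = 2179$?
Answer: $- \frac{100198367}{2046} \approx -48973.0$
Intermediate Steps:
$I = 7569$ ($I = \left(-87\right)^{2} = 7569$)
$\frac{Q + I}{24864 - 16680} - 48974 = \frac{2179 + 7569}{24864 - 16680} - 48974 = \frac{9748}{8184} - 48974 = 9748 \cdot \frac{1}{8184} - 48974 = \frac{2437}{2046} - 48974 = - \frac{100198367}{2046}$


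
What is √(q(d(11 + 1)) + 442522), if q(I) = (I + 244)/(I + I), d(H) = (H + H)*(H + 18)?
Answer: √1593081610/60 ≈ 665.22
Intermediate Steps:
d(H) = 2*H*(18 + H) (d(H) = (2*H)*(18 + H) = 2*H*(18 + H))
q(I) = (244 + I)/(2*I) (q(I) = (244 + I)/((2*I)) = (244 + I)*(1/(2*I)) = (244 + I)/(2*I))
√(q(d(11 + 1)) + 442522) = √((244 + 2*(11 + 1)*(18 + (11 + 1)))/(2*((2*(11 + 1)*(18 + (11 + 1))))) + 442522) = √((244 + 2*12*(18 + 12))/(2*((2*12*(18 + 12)))) + 442522) = √((244 + 2*12*30)/(2*((2*12*30))) + 442522) = √((½)*(244 + 720)/720 + 442522) = √((½)*(1/720)*964 + 442522) = √(241/360 + 442522) = √(159308161/360) = √1593081610/60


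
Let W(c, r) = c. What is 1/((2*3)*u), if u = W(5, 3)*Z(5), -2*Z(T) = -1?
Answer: 1/15 ≈ 0.066667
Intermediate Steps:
Z(T) = 1/2 (Z(T) = -1/2*(-1) = 1/2)
u = 5/2 (u = 5*(1/2) = 5/2 ≈ 2.5000)
1/((2*3)*u) = 1/((2*3)*(5/2)) = 1/(6*(5/2)) = 1/15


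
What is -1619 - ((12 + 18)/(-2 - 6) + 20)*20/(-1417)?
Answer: -176446/109 ≈ -1618.8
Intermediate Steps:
-1619 - ((12 + 18)/(-2 - 6) + 20)*20/(-1417) = -1619 - (30/(-8) + 20)*20*(-1)/1417 = -1619 - (30*(-⅛) + 20)*20*(-1)/1417 = -1619 - (-15/4 + 20)*20*(-1)/1417 = -1619 - (65/4)*20*(-1)/1417 = -1619 - 325*(-1)/1417 = -1619 - 1*(-25/109) = -1619 + 25/109 = -176446/109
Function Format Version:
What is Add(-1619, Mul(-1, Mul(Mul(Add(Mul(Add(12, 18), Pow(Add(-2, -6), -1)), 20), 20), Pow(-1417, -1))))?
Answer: Rational(-176446, 109) ≈ -1618.8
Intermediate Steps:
Add(-1619, Mul(-1, Mul(Mul(Add(Mul(Add(12, 18), Pow(Add(-2, -6), -1)), 20), 20), Pow(-1417, -1)))) = Add(-1619, Mul(-1, Mul(Mul(Add(Mul(30, Pow(-8, -1)), 20), 20), Rational(-1, 1417)))) = Add(-1619, Mul(-1, Mul(Mul(Add(Mul(30, Rational(-1, 8)), 20), 20), Rational(-1, 1417)))) = Add(-1619, Mul(-1, Mul(Mul(Add(Rational(-15, 4), 20), 20), Rational(-1, 1417)))) = Add(-1619, Mul(-1, Mul(Mul(Rational(65, 4), 20), Rational(-1, 1417)))) = Add(-1619, Mul(-1, Mul(325, Rational(-1, 1417)))) = Add(-1619, Mul(-1, Rational(-25, 109))) = Add(-1619, Rational(25, 109)) = Rational(-176446, 109)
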